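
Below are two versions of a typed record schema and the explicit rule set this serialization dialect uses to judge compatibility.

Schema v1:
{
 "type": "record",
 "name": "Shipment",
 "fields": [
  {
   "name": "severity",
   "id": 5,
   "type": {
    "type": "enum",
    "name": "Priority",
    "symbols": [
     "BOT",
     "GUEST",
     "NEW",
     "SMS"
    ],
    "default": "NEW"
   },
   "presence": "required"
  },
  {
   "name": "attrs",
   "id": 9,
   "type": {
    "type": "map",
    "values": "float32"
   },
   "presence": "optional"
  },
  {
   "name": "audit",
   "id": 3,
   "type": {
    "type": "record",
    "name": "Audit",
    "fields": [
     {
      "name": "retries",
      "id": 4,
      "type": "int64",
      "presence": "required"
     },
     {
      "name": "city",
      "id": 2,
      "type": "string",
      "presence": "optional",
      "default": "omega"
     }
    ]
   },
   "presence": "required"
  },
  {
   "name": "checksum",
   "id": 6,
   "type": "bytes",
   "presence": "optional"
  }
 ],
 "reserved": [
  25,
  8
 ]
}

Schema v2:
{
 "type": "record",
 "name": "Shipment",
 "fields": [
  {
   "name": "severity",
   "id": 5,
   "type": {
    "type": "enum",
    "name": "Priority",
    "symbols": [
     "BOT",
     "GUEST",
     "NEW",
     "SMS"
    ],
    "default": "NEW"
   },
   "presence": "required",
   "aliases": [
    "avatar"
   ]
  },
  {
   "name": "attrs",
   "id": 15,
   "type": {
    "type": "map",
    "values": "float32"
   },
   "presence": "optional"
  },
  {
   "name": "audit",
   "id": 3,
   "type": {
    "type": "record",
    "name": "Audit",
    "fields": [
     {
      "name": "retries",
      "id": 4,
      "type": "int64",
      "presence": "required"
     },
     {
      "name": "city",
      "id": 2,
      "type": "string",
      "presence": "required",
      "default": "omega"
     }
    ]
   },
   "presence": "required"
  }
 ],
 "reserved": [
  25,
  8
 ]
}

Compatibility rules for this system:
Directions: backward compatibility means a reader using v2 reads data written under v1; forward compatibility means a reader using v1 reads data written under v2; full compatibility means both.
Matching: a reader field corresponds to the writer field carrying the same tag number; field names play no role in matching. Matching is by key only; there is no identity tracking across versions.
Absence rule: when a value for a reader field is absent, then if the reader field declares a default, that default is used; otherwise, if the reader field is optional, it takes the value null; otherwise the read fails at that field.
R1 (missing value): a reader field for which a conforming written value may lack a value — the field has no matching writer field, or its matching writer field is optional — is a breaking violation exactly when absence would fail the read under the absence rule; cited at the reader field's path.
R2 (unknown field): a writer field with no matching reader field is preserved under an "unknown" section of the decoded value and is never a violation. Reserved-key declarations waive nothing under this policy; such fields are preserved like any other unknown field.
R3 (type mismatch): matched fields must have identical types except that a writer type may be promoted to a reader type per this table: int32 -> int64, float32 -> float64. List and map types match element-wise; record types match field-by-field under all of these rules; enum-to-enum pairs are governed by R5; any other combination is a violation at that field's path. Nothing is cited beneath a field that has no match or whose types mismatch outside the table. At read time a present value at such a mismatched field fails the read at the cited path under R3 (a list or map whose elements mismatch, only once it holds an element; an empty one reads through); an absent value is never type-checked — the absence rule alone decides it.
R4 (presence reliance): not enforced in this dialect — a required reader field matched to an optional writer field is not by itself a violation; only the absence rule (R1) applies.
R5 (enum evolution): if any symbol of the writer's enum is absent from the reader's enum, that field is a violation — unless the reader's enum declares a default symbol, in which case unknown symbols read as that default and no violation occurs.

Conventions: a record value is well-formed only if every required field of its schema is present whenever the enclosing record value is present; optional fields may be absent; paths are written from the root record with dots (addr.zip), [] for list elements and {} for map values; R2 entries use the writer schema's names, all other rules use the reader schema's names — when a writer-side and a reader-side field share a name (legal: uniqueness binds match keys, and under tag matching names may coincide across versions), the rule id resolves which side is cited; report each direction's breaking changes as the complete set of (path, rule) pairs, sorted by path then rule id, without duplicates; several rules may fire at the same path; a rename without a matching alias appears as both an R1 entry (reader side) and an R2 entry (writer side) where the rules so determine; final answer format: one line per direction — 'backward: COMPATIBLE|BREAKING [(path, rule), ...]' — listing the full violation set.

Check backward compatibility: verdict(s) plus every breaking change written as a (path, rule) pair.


in Shipment below, arrows point writer -> reader
backward analysis of Shipment with v2 as reader and v1 as writer:
  severity <- severity (Priority -> Priority, writer required)
  no writer field matches reader attrs
  audit <- audit (Audit -> Audit, writer required)
  writer field attrs has no reader counterpart
  writer field checksum has no reader counterpart
  audit.retries <- audit.retries (int64 -> int64, writer required)
  audit.city <- audit.city (string -> string, writer optional)
  => backward: COMPATIBLE
remaining Shipment differences; none change what is asked:
  removed field checksum from record Shipment -> triggers nothing under Shipment's printed rules — same verdict
  field city in record Audit: optional changed to required -> triggers nothing under Shipment's printed rules — same verdict
  field attrs in record Shipment: tag 9 changed to 15 -> triggers nothing under Shipment's printed rules — same verdict

backward: COMPATIBLE []


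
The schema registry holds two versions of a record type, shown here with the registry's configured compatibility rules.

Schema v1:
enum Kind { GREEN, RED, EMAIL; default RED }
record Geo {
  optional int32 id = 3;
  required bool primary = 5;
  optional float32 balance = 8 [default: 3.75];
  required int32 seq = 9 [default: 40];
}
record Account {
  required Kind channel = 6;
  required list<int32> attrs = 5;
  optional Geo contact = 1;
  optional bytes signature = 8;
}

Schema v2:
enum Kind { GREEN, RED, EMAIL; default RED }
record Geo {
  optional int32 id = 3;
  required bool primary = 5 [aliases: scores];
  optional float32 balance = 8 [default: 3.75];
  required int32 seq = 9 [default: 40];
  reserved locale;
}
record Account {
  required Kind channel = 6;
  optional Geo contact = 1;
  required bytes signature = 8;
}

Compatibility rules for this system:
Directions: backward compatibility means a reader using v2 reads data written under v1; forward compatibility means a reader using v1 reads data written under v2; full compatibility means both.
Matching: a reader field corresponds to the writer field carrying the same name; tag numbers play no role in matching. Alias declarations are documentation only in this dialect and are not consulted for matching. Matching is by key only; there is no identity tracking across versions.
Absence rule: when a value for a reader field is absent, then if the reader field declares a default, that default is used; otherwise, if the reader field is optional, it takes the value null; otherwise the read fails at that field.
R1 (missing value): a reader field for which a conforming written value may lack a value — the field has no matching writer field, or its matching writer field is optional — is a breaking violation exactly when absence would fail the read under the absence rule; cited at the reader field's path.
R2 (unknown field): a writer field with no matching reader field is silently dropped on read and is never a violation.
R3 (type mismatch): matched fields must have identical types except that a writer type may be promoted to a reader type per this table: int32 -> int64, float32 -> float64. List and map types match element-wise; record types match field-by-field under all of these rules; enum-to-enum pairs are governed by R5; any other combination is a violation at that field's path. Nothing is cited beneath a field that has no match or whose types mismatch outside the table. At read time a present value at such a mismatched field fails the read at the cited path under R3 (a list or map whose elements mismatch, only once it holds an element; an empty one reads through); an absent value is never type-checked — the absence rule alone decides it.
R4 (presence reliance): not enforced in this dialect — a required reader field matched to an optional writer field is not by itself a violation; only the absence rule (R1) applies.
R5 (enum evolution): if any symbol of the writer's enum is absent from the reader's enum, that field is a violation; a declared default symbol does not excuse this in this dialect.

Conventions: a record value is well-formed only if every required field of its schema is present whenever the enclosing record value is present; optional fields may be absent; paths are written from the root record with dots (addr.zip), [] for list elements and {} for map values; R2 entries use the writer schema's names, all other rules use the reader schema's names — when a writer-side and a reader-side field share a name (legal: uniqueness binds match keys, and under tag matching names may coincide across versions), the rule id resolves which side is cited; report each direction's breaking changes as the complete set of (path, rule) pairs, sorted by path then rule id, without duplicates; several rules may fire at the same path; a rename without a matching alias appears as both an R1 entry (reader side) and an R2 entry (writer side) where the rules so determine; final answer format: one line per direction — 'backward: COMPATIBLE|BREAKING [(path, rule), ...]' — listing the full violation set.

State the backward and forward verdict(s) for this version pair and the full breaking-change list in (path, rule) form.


backward: BREAKING [(signature, R1)]; forward: BREAKING [(attrs, R1)]

arrows below run writer -> reader for Account
backward pass over Account, reader schema v2, writer schema v1:
  channel: paired with writer channel (Kind -> Kind; writer required)
  contact: paired with writer contact (Geo -> Geo; writer optional)
  signature: paired with writer signature (bytes -> bytes; writer optional)
  writer field attrs has no reader counterpart
  contact.id: paired with writer contact.id (int32 -> int32; writer optional)
  contact.primary: paired with writer contact.primary (bool -> bool; writer required)
  contact.balance: paired with writer contact.balance (float32 -> float32; writer optional)
  contact.seq: paired with writer contact.seq (int32 -> int32; writer required)
  breaking: (signature, R1)
  => backward verdict for Account: BREAKING, 1 violation(s)
forward pass over Account, reader schema v1, writer schema v2:
  channel: paired with writer channel (Kind -> Kind; writer required)
  attrs: no writer match
  contact: paired with writer contact (Geo -> Geo; writer optional)
  signature: paired with writer signature (bytes -> bytes; writer required)
  contact.id: paired with writer contact.id (int32 -> int32; writer optional)
  contact.primary: paired with writer contact.primary (bool -> bool; writer required)
  contact.balance: paired with writer contact.balance (float32 -> float32; writer optional)
  contact.seq: paired with writer contact.seq (int32 -> int32; writer required)
  breaking: (attrs, R1)
  => forward verdict for Account: BREAKING, 1 violation(s)


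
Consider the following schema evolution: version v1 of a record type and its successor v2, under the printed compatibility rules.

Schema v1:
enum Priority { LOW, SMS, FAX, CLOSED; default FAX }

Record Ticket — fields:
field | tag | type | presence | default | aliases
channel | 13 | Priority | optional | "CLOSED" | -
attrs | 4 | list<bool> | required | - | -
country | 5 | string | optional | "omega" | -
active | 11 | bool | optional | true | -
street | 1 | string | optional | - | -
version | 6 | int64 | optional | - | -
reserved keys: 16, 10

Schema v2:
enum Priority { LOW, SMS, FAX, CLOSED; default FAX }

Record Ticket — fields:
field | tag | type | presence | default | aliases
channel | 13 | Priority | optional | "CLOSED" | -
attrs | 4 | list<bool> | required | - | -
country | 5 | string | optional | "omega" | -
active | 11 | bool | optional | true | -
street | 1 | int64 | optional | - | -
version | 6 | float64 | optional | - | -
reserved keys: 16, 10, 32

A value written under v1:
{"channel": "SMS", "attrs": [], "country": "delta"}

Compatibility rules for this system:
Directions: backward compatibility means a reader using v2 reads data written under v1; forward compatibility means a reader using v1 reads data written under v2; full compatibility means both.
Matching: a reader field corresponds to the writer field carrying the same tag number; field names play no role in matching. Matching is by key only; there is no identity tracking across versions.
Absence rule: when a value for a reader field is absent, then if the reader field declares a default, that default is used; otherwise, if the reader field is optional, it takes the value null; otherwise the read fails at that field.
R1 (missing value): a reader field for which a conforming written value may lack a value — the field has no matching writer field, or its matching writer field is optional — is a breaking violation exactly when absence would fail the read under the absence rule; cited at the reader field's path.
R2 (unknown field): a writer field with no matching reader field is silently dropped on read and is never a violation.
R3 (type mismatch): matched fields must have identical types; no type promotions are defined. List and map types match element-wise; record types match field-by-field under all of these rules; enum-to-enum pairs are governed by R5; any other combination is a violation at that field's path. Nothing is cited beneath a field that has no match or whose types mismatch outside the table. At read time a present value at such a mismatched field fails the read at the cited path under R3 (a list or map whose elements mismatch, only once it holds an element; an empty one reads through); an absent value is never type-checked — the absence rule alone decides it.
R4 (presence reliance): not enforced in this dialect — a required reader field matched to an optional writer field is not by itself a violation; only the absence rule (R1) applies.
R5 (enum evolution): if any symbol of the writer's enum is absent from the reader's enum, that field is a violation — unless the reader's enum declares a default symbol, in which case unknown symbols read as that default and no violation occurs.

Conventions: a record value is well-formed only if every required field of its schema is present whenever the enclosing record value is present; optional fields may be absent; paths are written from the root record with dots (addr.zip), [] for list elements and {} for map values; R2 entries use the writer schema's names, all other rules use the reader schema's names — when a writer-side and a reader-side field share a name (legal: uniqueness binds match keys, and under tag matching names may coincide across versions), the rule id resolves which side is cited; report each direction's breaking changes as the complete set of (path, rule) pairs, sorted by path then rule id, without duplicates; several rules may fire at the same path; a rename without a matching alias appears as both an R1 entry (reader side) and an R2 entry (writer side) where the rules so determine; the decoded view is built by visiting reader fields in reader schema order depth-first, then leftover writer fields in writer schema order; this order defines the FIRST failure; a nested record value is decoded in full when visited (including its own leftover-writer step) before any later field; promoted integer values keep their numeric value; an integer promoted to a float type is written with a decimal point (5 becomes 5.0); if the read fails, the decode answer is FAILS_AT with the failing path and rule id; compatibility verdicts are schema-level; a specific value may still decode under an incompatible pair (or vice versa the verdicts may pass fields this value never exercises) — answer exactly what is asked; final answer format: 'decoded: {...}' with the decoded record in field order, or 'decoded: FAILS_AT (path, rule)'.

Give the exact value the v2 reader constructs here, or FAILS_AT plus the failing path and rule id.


in Ticket below, arrows point writer -> reader
decode (reader v2):
  channel := "SMS"
  attrs := []
  country := "delta"
  active := true (no value, default fills)
  street := null (not supplied -> null)
  version := null (not supplied -> null)
  => decoded: {"channel": "SMS", "attrs": [], "country": "delta", "active": true, "street": null, "version": null}
ruling out the remaining Ticket differences:
  field version in record Ticket: type int64 changed to float64 -> schema-level compatibility only; this Ticket value's decode is unchanged
  field street in record Ticket: type string changed to int64 -> schema-level compatibility only; this Ticket value's decode is unchanged

decoded: {"channel": "SMS", "attrs": [], "country": "delta", "active": true, "street": null, "version": null}


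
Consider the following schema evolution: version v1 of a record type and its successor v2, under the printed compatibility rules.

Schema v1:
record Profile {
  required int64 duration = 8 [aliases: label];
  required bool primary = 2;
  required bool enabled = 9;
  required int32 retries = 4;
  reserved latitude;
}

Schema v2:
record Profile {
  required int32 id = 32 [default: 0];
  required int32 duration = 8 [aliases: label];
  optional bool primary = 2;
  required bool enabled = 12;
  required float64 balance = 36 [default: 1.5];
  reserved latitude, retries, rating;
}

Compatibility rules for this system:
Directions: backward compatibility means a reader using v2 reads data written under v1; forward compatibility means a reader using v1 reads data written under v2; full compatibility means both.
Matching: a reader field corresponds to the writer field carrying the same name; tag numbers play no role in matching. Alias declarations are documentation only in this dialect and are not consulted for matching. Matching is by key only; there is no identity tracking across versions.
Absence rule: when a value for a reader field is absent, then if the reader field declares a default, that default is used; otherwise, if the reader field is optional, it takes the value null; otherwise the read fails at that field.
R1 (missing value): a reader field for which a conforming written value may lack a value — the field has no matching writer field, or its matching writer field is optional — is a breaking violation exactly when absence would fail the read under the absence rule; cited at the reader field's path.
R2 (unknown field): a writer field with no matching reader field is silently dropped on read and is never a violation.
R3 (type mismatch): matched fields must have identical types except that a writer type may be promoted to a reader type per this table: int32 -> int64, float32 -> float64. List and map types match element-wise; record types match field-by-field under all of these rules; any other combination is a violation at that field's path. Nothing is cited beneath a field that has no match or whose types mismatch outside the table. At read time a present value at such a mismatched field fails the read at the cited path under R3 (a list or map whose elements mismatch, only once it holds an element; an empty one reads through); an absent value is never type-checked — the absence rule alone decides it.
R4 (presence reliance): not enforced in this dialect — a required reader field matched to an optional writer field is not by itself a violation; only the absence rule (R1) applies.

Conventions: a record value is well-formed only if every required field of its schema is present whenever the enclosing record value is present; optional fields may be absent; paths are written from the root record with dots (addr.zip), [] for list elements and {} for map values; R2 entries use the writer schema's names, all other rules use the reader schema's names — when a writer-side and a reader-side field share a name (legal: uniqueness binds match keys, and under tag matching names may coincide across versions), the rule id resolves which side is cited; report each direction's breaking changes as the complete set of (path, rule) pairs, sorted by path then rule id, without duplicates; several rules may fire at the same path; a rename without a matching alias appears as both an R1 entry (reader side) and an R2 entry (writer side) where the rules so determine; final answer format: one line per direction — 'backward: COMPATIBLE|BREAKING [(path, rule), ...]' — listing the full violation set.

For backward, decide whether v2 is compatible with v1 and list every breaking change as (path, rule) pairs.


backward: BREAKING [(duration, R3)]

the writer's type comes first in each Profile pair
checking backward for Profile: reader v2 against writer v1:
  id: no writer match
  int64 -> int32, writer required: duration aligns to duration
  bool -> bool, writer required: primary aligns to primary
  bool -> bool, writer required: enabled aligns to enabled
  balance: no writer match
  writer field retries has no reader counterpart
  violation R3 at duration
  => backward: BREAKING (1)
the rest of the Profile diff is inert for this question:
  field enabled in record Profile: tag 9 changed to 12 -> inert for the asked Profile verdict: nothing fires
  removed field retries from record Profile (its key "retries" joins the reserved list) -> fires only in the forward direction of Profile, which is not asked here
  field primary in record Profile: required changed to optional -> fires only in the forward direction of Profile, which is not asked here
  added field balance to record Profile: required float64, tag 36, default 1.5 (in v2 it sits last) -> inert for the asked Profile verdict: nothing fires
  added field id to record Profile: required int32, tag 32, default 0 (in v2 it sits immediately before duration) -> inert for the asked Profile verdict: nothing fires


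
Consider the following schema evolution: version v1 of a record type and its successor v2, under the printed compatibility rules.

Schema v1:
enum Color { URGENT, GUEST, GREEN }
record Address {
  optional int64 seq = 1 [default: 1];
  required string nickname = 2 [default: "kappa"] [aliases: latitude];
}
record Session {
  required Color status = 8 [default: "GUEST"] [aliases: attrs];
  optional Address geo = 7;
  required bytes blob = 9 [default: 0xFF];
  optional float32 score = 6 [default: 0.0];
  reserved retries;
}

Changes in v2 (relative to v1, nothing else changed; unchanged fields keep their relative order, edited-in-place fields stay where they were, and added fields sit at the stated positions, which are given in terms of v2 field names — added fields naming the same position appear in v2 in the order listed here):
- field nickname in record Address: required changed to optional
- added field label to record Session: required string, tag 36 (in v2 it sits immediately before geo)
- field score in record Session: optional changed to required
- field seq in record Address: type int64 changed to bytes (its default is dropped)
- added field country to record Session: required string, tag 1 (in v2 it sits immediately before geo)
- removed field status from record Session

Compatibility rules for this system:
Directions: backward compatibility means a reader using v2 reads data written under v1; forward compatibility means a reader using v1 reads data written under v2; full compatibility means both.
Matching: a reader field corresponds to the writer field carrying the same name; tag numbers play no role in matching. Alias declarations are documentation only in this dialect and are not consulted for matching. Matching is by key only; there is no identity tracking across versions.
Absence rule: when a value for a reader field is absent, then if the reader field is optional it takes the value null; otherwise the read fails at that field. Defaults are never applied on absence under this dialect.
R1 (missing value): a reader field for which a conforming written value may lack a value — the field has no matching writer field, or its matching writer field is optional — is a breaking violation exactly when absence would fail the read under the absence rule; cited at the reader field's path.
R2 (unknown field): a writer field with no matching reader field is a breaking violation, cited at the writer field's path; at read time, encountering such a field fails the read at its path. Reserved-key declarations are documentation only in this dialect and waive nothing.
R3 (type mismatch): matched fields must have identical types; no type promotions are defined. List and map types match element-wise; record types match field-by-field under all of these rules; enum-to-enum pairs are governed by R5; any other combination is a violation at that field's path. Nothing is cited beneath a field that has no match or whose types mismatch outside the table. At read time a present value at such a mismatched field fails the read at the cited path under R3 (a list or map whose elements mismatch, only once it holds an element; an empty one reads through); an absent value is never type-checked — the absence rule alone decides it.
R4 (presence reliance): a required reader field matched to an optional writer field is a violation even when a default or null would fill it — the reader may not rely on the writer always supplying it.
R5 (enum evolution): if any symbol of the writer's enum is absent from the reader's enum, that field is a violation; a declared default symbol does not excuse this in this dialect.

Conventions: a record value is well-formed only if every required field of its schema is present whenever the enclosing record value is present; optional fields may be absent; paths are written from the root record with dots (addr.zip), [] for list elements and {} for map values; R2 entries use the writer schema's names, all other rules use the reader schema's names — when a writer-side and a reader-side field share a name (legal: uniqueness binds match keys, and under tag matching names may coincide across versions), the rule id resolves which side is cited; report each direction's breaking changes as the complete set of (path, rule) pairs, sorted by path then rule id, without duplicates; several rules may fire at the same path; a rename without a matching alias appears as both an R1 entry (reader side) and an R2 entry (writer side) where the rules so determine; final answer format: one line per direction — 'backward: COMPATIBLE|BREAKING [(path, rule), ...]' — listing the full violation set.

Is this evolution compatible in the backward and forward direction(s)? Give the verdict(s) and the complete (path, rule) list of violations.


arrows below run writer -> reader for Session
backward for Session (reader v2, writer v1):
  label has no writer counterpart
  country has no writer counterpart
  Address -> Address, writer optional: geo aligns to geo
  bytes -> bytes, writer required: blob aligns to blob
  float32 -> float32, writer optional: score aligns to score
  status (writer side), unknown to reader
  int64 -> bytes, writer optional: geo.seq aligns to geo.seq
  string -> string, writer required: geo.nickname aligns to geo.nickname
  R1 fires at country
  R3 fires at geo.seq
  R1 fires at label
  R1 fires at score
  R4 fires at score
  R2 fires at status
  => backward verdict for Session: BREAKING, 6 violation(s)
forward for Session (reader v1, writer v2):
  status has no writer counterpart
  Address -> Address, writer optional: geo aligns to geo
  bytes -> bytes, writer required: blob aligns to blob
  float32 -> float32, writer required: score aligns to score
  label (writer side), unknown to reader
  country (writer side), unknown to reader
  bytes -> int64, writer optional: geo.seq aligns to geo.seq
  string -> string, writer optional: geo.nickname aligns to geo.nickname
  R2 fires at country
  R1 fires at geo.nickname
  R4 fires at geo.nickname
  R3 fires at geo.seq
  R2 fires at label
  R1 fires at status
  => forward verdict for Session: BREAKING, 6 violation(s)

backward: BREAKING [(country, R1), (geo.seq, R3), (label, R1), (score, R1), (score, R4), (status, R2)]; forward: BREAKING [(country, R2), (geo.nickname, R1), (geo.nickname, R4), (geo.seq, R3), (label, R2), (status, R1)]


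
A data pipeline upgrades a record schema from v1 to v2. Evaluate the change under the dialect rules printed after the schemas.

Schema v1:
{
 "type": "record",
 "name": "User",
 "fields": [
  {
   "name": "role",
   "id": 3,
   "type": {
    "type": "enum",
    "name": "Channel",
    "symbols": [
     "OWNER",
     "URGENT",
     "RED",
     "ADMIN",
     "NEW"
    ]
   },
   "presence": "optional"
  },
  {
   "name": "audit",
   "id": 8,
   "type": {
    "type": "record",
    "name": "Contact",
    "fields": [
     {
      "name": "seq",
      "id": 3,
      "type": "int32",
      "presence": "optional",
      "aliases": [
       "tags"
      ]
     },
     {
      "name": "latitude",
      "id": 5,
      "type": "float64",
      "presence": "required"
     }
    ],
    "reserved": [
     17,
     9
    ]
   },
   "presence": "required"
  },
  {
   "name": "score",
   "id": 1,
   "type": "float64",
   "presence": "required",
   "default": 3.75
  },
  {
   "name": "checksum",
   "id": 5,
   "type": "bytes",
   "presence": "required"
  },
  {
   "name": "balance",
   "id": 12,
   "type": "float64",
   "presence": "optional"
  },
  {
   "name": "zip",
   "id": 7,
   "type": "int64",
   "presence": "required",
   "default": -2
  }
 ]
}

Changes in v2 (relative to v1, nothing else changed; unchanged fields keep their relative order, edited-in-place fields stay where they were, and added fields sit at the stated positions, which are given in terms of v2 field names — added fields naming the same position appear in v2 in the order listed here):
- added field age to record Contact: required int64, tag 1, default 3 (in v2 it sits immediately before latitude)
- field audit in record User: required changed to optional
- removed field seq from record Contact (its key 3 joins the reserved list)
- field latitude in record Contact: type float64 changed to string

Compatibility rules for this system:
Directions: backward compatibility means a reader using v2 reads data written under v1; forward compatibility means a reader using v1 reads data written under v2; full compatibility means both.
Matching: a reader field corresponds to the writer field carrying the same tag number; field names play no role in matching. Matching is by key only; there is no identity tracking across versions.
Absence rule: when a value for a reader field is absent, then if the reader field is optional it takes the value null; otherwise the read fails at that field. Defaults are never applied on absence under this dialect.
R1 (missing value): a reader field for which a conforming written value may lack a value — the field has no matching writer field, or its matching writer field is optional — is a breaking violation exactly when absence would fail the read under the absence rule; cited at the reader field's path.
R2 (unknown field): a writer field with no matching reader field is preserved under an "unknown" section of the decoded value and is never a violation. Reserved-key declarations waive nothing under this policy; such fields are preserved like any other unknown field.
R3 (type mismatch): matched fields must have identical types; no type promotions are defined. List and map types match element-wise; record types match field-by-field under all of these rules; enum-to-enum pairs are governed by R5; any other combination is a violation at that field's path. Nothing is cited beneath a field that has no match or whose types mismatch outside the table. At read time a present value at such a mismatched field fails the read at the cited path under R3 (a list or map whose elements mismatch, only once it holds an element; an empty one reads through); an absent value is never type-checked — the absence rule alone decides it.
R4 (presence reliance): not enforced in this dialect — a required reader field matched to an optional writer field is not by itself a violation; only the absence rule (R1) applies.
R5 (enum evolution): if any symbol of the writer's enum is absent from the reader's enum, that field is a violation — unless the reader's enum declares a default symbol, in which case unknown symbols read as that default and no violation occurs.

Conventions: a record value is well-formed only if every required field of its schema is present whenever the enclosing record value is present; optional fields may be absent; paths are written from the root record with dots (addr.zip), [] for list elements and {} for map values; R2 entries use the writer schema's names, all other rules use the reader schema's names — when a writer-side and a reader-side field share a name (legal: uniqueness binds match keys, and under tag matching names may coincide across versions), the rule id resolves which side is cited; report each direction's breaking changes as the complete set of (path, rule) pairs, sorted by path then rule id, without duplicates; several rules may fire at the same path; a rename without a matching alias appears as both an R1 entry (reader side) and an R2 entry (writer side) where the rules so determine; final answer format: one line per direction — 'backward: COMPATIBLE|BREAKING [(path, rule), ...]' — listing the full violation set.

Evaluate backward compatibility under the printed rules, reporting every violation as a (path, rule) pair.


backward: BREAKING [(audit.age, R1), (audit.latitude, R3)]

the writer's type comes first in each User pair
checking backward for User: reader v2 against writer v1:
  role: Channel -> Channel, writer optional; from role
  audit: Contact -> Contact, writer required; from audit
  score: float64 -> float64, writer required; from score
  checksum: bytes -> bytes, writer required; from checksum
  balance: float64 -> float64, writer optional; from balance
  zip: int64 -> int64, writer required; from zip
  audit.age has no writer counterpart
  audit.latitude: float64 -> string, writer required; from audit.latitude
  writer audit.seq: unknown to reader
  breaking: (audit.age, R1)
  breaking: (audit.latitude, R3)
  backward on User therefore BREAKING (2)
the other User changes do not affect what is asked:
  field audit in record User: required changed to optional -> its effect on User is confined to the forward direction, not asked
  removed field seq from record Contact (its key 3 joins the reserved list) -> fires no rule on User, leaving the asked answer as it is


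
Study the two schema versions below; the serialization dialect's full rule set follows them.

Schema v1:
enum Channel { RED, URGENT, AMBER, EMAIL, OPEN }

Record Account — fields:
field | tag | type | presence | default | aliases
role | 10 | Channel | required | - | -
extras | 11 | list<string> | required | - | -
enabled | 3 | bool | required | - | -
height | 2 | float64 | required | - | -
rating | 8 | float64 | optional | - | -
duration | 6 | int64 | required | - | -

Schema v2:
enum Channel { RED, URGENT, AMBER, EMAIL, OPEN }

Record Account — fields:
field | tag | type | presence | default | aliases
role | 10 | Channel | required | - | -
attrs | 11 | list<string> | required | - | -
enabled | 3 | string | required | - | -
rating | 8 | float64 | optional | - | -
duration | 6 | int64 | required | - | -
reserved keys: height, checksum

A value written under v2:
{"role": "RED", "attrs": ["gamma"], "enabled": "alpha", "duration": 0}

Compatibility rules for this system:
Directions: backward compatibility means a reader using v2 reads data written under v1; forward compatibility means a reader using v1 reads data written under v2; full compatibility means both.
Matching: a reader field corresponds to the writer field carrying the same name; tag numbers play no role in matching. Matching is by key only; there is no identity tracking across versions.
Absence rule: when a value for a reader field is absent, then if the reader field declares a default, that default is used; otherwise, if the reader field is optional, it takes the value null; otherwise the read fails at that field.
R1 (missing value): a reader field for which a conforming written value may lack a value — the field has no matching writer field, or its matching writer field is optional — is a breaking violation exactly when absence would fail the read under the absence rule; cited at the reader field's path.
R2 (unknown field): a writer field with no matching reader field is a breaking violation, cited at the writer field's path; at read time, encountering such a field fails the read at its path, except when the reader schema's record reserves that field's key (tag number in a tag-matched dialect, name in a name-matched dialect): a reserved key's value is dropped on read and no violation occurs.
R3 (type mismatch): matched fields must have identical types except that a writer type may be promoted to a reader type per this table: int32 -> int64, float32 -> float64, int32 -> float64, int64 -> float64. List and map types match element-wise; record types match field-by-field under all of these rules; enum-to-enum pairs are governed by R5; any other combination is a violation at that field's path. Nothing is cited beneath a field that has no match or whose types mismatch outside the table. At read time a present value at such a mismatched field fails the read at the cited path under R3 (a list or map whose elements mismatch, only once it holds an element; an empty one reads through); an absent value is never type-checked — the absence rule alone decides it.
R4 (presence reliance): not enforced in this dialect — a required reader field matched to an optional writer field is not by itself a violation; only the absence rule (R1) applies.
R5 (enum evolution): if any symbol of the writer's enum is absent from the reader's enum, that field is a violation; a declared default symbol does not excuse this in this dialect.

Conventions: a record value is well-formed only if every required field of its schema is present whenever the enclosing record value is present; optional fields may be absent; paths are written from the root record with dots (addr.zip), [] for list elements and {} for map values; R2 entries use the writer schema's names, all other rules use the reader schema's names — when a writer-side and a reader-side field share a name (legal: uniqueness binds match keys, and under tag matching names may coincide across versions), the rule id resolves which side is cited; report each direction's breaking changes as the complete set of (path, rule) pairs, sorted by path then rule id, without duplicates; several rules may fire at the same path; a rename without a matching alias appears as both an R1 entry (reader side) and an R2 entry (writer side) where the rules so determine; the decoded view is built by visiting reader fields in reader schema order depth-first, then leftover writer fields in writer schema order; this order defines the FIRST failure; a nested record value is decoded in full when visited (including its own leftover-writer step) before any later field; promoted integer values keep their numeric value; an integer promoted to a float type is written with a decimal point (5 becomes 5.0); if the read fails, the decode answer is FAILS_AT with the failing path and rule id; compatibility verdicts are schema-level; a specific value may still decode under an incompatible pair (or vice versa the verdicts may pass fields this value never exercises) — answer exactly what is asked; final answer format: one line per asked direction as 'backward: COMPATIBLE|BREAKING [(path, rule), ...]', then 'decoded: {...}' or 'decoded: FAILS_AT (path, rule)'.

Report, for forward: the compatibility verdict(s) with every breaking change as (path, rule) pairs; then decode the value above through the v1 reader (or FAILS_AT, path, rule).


arrows below run writer -> reader for Account
forward for Account (reader v1, writer v2):
  writer required, Channel -> Channel: reader role maps from writer role
  extras has no writer counterpart
  writer required, string -> bool: reader enabled maps from writer enabled
  height has no writer counterpart
  writer optional, float64 -> float64: reader rating maps from writer rating
  writer required, int64 -> int64: reader duration maps from writer duration
  writer field attrs has no reader counterpart
  breaking: (attrs, R2)
  breaking: (enabled, R3)
  breaking: (extras, R1)
  breaking: (height, R1)
  => forward: BREAKING (4)
decode walk for Account under reader schema v1:
  role := "RED"
  read fails at extras under R1 (no fill)
  => FAILS_AT (extras, R1)

forward: BREAKING [(attrs, R2), (enabled, R3), (extras, R1), (height, R1)]; decoded: FAILS_AT (extras, R1)
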